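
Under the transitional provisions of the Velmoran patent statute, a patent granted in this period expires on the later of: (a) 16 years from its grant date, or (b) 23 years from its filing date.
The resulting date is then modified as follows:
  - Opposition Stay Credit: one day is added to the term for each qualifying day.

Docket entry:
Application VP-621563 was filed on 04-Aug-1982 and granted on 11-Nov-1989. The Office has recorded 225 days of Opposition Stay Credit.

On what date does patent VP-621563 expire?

June 24, 2006

(a) grant + 16 years → 11 November 2005.
(b) filing + 23 years → 4 August 2005.
Later of the two: 11 November 2005.
Opposition Stay Credit: +225 days → 24 June 2006.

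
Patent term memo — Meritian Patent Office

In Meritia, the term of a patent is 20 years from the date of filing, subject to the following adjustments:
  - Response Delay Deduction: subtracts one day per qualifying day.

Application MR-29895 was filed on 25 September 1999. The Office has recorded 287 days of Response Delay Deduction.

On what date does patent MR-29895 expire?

Base term: filing date + 20 years → 25 September 2019.
Response Delay Deduction: −287 days → 12 December 2018.

December 12, 2018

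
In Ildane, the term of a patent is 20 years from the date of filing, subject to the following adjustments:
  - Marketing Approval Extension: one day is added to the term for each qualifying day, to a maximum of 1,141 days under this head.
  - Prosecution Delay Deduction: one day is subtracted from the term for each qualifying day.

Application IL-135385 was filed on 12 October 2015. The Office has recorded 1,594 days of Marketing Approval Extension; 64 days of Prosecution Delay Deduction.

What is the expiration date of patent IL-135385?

Base term: filing date + 20 years → 12 October 2035.
Marketing Approval Extension: 1594 days claimed exceeds the 1141-day cap, so +1141 days → 26 November 2038.
Prosecution Delay Deduction: −64 days → 23 September 2038.

2038-09-23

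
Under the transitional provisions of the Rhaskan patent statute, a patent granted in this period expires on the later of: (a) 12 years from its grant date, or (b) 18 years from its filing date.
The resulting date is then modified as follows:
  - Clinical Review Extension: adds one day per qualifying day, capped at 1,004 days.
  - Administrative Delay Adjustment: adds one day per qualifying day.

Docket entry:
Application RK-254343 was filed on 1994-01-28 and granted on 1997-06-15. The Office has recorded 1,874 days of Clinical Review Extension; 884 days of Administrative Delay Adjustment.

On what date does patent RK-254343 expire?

2017-03-30

(a) grant + 12 years → 15 June 2009.
(b) filing + 18 years → 28 January 2012.
Later of the two: 28 January 2012.
Clinical Review Extension: 1874 days claimed exceeds the 1004-day cap, so +1004 days → 28 October 2014.
Administrative Delay Adjustment: +884 days → 30 March 2017.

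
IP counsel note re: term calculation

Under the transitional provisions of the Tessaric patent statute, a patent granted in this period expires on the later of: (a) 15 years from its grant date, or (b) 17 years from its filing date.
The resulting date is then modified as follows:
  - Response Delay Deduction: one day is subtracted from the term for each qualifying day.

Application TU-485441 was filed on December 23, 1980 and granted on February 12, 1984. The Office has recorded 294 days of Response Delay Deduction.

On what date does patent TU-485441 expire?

1998-04-24

(a) grant + 15 years → 12 February 1999.
(b) filing + 17 years → 23 December 1997.
Later of the two: 12 February 1999.
Response Delay Deduction: −294 days → 24 April 1998.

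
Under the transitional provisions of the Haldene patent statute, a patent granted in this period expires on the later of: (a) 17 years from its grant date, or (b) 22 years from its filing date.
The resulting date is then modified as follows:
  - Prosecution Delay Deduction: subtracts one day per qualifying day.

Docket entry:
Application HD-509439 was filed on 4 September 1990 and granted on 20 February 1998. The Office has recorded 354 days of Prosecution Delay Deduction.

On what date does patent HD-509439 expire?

2014-03-03

(a) grant + 17 years → 20 February 2015.
(b) filing + 22 years → 4 September 2012.
Later of the two: 20 February 2015.
Prosecution Delay Deduction: −354 days → 3 March 2014.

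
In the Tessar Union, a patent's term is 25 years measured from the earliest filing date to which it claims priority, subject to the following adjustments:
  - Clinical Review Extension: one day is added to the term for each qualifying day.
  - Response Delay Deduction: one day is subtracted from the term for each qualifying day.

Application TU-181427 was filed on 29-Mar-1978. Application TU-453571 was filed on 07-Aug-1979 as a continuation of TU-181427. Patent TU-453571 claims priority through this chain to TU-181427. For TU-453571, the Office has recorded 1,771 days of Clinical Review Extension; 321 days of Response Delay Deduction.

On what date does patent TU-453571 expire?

March 18, 2007

Earliest priority filing: 29 March 1978.
Base term: 29 March 1978 + 25 years → 29 March 2003.
Clinical Review Extension: +1771 days → 2 February 2008.
Response Delay Deduction: −321 days → 18 March 2007.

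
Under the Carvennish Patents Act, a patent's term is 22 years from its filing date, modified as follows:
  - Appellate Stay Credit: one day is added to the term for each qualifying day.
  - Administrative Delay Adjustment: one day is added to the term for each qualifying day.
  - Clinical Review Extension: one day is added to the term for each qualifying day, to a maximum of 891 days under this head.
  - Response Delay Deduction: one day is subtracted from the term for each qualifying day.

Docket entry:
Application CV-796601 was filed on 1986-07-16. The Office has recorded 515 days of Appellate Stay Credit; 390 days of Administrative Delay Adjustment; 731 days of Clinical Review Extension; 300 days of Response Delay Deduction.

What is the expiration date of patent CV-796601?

March 13, 2012

Base term: filing date + 22 years → 16 July 2008.
Appellate Stay Credit: +515 days → 13 December 2009.
Administrative Delay Adjustment: +390 days → 7 January 2011.
Clinical Review Extension: 731 days (within the 891-day cap) → +731 days → 7 January 2013.
Response Delay Deduction: −300 days → 13 March 2012.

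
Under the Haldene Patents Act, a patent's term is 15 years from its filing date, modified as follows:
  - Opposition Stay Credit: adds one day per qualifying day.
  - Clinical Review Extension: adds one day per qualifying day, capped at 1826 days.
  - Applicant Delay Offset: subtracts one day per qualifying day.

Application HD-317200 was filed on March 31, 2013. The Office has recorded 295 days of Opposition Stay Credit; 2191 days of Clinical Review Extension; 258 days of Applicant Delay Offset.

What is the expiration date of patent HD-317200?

Base term: filing date + 15 years → 31 March 2028.
Opposition Stay Credit: +295 days → 20 January 2029.
Clinical Review Extension: 2191 days claimed exceeds the 1826-day cap, so +1826 days → 20 January 2034.
Applicant Delay Offset: −258 days → 7 May 2033.

May 7, 2033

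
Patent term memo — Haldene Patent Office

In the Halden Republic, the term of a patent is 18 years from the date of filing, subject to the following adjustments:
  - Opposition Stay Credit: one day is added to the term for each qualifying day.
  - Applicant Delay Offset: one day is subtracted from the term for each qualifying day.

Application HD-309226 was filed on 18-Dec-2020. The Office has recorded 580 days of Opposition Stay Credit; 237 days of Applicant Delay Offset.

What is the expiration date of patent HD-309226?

2039-11-26

Base term: filing date + 18 years → 18 December 2038.
Opposition Stay Credit: +580 days → 20 July 2040.
Applicant Delay Offset: −237 days → 26 November 2039.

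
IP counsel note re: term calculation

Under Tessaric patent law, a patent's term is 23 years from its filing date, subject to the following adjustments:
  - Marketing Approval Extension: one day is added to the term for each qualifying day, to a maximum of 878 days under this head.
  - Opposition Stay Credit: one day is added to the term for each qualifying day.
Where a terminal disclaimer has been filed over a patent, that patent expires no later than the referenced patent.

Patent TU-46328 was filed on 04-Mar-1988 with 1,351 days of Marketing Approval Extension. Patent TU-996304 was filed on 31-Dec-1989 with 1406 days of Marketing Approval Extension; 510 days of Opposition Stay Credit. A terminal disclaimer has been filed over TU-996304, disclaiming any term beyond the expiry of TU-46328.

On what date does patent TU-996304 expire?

July 29, 2013

Natural term of TU-996304:
  Base: filing + 23 years → 31 December 2012.
  Marketing Approval Extension: 1406 days claimed exceeds the 878-day cap, so +878 days → 28 May 2015.
  Opposition Stay Credit: +510 days → 19 October 2016.
Expiry of referenced patent TU-46328:
  Base: filing + 23 years → 4 March 2011.
  Marketing Approval Extension: 1351 days claimed exceeds the 878-day cap, so +878 days → 29 July 2013.
Terminal disclaimer: TU-996304 expires on the earlier of 19 October 2016 and 29 July 2013.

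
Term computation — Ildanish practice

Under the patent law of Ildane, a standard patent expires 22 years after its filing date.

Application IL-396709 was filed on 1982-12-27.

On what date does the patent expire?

Filing date + 22 years → 27 December 2004.

2004-12-27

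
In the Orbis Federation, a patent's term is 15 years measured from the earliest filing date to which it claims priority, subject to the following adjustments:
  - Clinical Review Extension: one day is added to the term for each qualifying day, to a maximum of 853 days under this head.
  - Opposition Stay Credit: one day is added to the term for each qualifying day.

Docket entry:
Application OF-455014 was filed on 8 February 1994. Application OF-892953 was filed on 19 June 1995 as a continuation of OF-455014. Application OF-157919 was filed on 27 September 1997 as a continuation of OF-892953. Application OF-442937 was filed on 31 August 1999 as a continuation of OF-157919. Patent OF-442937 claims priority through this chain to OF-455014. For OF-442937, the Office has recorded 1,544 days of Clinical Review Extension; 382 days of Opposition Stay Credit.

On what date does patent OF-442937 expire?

Earliest priority filing: 8 February 1994.
Base term: 8 February 1994 + 15 years → 8 February 2009.
Clinical Review Extension: 1544 days claimed exceeds the 853-day cap, so +853 days → 11 June 2011.
Opposition Stay Credit: +382 days → 27 June 2012.

2012-06-27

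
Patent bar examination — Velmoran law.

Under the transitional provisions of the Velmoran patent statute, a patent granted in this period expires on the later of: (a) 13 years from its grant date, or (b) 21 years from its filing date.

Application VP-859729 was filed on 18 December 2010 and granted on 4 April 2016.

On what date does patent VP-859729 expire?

December 18, 2031

(a) grant + 13 years → 4 April 2029.
(b) filing + 21 years → 18 December 2031.
Later of the two: 18 December 2031.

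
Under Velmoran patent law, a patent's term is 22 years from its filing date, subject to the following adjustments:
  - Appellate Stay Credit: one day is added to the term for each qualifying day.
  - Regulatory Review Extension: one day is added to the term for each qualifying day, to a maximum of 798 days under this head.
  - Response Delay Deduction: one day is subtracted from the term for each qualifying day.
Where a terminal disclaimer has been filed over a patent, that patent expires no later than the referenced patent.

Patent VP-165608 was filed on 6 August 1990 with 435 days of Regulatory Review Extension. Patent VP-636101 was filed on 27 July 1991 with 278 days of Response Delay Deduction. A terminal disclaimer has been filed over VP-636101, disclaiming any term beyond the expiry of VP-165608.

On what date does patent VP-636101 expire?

2012-10-22

Natural term of VP-636101:
  Base: filing + 22 years → 27 July 2013.
  Response Delay Deduction: −278 days → 22 October 2012.
Expiry of referenced patent VP-165608:
  Base: filing + 22 years → 6 August 2012.
  Regulatory Review Extension: 435 days (within the 798-day cap) → +435 days → 15 October 2013.
Terminal disclaimer: VP-636101 expires on the earlier of 22 October 2012 and 15 October 2013.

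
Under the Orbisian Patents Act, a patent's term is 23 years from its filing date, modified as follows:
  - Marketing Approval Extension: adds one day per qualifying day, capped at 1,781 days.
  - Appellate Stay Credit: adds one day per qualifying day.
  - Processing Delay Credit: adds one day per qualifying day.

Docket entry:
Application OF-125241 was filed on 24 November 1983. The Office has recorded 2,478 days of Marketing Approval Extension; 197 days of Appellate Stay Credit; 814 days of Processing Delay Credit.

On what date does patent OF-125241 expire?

Base term: filing date + 23 years → 24 November 2006.
Marketing Approval Extension: 2478 days claimed exceeds the 1781-day cap, so +1781 days → 10 October 2011.
Appellate Stay Credit: +197 days → 24 April 2012.
Processing Delay Credit: +814 days → 17 July 2014.

July 17, 2014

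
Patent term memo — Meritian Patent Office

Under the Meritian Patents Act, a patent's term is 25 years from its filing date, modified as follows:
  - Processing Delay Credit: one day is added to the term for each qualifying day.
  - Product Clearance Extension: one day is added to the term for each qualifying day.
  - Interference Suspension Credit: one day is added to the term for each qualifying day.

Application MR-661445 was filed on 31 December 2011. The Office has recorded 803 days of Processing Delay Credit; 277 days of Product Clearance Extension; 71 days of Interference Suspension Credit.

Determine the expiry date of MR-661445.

Base term: filing date + 25 years → 31 December 2036.
Processing Delay Credit: +803 days → 14 March 2039.
Product Clearance Extension: +277 days → 16 December 2039.
Interference Suspension Credit: +71 days → 25 February 2040.

2040-02-25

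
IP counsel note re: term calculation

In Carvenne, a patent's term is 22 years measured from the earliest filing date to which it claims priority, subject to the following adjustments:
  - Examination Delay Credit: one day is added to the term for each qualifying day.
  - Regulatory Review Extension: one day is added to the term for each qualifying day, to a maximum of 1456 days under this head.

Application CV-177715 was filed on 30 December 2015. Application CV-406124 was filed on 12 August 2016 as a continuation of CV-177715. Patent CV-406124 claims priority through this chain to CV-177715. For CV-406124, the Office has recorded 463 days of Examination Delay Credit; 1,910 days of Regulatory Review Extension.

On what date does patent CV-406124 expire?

April 2, 2043

Earliest priority filing: 30 December 2015.
Base term: 30 December 2015 + 22 years → 30 December 2037.
Examination Delay Credit: +463 days → 7 April 2039.
Regulatory Review Extension: 1910 days claimed exceeds the 1456-day cap, so +1456 days → 2 April 2043.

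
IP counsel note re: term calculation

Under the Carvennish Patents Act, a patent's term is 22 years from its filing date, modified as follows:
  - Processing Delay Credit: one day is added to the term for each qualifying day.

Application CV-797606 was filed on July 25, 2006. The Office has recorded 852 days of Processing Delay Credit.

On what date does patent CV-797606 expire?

November 24, 2030

Base term: filing date + 22 years → 25 July 2028.
Processing Delay Credit: +852 days → 24 November 2030.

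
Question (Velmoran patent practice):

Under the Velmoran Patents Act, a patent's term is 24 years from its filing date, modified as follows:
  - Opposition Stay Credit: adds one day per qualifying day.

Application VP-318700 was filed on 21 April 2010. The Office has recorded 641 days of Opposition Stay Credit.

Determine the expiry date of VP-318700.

2036-01-22

Base term: filing date + 24 years → 21 April 2034.
Opposition Stay Credit: +641 days → 22 January 2036.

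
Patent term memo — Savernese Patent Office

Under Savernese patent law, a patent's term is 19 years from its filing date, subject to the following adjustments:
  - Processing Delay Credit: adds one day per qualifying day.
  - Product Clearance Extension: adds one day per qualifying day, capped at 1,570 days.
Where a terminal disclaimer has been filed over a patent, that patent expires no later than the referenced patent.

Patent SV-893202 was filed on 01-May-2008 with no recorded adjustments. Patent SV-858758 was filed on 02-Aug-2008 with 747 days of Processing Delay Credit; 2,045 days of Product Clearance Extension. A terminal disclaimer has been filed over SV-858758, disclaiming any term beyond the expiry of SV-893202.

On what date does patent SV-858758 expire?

Natural term of SV-858758:
  Base: filing + 19 years → 2 August 2027.
  Processing Delay Credit: +747 days → 18 August 2029.
  Product Clearance Extension: 2045 days claimed exceeds the 1570-day cap, so +1570 days → 5 December 2033.
Expiry of referenced patent SV-893202:
  Base: filing + 19 years → 1 May 2027.
Terminal disclaimer: SV-858758 expires on the earlier of 5 December 2033 and 1 May 2027.

2027-05-01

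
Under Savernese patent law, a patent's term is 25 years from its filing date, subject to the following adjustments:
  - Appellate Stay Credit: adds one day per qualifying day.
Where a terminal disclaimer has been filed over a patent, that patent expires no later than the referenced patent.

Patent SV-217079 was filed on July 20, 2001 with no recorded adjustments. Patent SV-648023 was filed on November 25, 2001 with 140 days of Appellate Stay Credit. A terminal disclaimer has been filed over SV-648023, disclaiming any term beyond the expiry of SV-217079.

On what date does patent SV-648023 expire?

July 20, 2026

Natural term of SV-648023:
  Base: filing + 25 years → 25 November 2026.
  Appellate Stay Credit: +140 days → 14 April 2027.
Expiry of referenced patent SV-217079:
  Base: filing + 25 years → 20 July 2026.
Terminal disclaimer: SV-648023 expires on the earlier of 14 April 2027 and 20 July 2026.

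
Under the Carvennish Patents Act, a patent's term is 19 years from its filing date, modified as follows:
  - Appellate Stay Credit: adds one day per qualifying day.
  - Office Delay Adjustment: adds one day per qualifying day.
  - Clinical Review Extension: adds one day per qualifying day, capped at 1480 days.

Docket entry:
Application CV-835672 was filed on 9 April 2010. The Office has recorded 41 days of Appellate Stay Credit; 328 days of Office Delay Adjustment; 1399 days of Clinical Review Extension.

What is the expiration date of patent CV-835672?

Base term: filing date + 19 years → 9 April 2029.
Appellate Stay Credit: +41 days → 20 May 2029.
Office Delay Adjustment: +328 days → 13 April 2030.
Clinical Review Extension: 1399 days (within the 1480-day cap) → +1399 days → 10 February 2034.

February 10, 2034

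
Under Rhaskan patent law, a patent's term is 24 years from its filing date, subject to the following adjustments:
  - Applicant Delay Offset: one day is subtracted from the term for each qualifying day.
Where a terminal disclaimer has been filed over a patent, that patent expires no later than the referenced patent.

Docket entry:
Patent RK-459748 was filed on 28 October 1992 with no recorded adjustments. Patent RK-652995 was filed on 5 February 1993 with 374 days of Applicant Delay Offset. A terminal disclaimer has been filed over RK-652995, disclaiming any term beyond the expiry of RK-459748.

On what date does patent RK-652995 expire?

January 28, 2016

Natural term of RK-652995:
  Base: filing + 24 years → 5 February 2017.
  Applicant Delay Offset: −374 days → 28 January 2016.
Expiry of referenced patent RK-459748:
  Base: filing + 24 years → 28 October 2016.
Terminal disclaimer: RK-652995 expires on the earlier of 28 January 2016 and 28 October 2016.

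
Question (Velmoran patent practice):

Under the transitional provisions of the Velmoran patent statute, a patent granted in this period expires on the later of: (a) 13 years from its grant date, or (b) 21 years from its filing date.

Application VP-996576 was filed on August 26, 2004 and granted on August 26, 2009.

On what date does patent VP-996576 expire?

(a) grant + 13 years → 26 August 2022.
(b) filing + 21 years → 26 August 2025.
Later of the two: 26 August 2025.

2025-08-26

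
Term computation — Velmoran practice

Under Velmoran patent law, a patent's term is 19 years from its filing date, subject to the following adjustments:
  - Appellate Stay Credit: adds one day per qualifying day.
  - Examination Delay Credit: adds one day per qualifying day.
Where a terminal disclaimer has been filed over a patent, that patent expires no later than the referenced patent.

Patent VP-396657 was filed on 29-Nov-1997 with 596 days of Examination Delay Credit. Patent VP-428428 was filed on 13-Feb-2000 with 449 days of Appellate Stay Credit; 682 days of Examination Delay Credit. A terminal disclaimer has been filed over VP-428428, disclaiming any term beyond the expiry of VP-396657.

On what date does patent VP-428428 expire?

Natural term of VP-428428:
  Base: filing + 19 years → 13 February 2019.
  Appellate Stay Credit: +449 days → 7 May 2020.
  Examination Delay Credit: +682 days → 20 March 2022.
Expiry of referenced patent VP-396657:
  Base: filing + 19 years → 29 November 2016.
  Examination Delay Credit: +596 days → 18 July 2018.
Terminal disclaimer: VP-428428 expires on the earlier of 20 March 2022 and 18 July 2018.

July 18, 2018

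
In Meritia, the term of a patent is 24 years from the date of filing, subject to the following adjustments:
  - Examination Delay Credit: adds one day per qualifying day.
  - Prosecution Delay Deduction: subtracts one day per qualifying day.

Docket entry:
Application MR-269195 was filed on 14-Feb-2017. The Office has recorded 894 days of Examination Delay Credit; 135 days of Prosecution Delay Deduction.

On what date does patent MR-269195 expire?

Base term: filing date + 24 years → 14 February 2041.
Examination Delay Credit: +894 days → 28 July 2043.
Prosecution Delay Deduction: −135 days → 15 March 2043.

2043-03-15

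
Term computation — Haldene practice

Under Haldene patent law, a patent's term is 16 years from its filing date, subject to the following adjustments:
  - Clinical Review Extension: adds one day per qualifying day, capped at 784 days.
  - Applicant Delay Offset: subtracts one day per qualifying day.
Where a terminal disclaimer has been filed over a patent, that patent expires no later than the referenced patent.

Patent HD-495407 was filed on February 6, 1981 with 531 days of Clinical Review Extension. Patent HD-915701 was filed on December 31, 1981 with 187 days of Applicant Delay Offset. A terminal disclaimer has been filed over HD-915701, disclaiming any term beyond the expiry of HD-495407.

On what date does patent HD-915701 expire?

1997-06-27

Natural term of HD-915701:
  Base: filing + 16 years → 31 December 1997.
  Applicant Delay Offset: −187 days → 27 June 1997.
Expiry of referenced patent HD-495407:
  Base: filing + 16 years → 6 February 1997.
  Clinical Review Extension: 531 days (within the 784-day cap) → +531 days → 22 July 1998.
Terminal disclaimer: HD-915701 expires on the earlier of 27 June 1997 and 22 July 1998.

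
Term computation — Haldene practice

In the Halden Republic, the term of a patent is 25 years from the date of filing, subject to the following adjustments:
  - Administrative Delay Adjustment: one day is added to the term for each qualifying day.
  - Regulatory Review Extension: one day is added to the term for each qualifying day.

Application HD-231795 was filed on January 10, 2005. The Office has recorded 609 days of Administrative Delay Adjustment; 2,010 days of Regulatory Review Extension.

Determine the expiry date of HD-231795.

Base term: filing date + 25 years → 10 January 2030.
Administrative Delay Adjustment: +609 days → 11 September 2031.
Regulatory Review Extension: +2010 days → 13 March 2037.

2037-03-13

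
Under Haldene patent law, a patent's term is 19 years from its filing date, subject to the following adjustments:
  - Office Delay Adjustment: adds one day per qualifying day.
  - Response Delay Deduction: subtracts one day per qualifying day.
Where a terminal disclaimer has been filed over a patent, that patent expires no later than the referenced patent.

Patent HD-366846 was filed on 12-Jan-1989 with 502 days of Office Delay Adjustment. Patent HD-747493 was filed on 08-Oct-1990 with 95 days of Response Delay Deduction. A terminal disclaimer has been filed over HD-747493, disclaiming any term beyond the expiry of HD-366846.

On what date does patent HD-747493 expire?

May 28, 2009

Natural term of HD-747493:
  Base: filing + 19 years → 8 October 2009.
  Response Delay Deduction: −95 days → 5 July 2009.
Expiry of referenced patent HD-366846:
  Base: filing + 19 years → 12 January 2008.
  Office Delay Adjustment: +502 days → 28 May 2009.
Terminal disclaimer: HD-747493 expires on the earlier of 5 July 2009 and 28 May 2009.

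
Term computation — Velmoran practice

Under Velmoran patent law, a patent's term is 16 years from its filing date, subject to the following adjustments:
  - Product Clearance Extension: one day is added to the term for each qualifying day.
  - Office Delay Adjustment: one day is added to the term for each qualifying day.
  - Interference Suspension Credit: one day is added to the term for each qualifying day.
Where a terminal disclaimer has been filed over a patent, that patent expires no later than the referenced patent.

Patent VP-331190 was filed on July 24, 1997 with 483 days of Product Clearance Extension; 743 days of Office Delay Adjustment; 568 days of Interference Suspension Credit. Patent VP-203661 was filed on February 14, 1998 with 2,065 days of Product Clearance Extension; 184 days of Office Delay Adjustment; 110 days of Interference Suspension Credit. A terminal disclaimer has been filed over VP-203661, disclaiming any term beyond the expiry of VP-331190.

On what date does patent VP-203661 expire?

2018-06-22

Natural term of VP-203661:
  Base: filing + 16 years → 14 February 2014.
  Product Clearance Extension: +2065 days → 11 October 2019.
  Office Delay Adjustment: +184 days → 12 April 2020.
  Interference Suspension Credit: +110 days → 31 July 2020.
Expiry of referenced patent VP-331190:
  Base: filing + 16 years → 24 July 2013.
  Product Clearance Extension: +483 days → 19 November 2014.
  Office Delay Adjustment: +743 days → 1 December 2016.
  Interference Suspension Credit: +568 days → 22 June 2018.
Terminal disclaimer: VP-203661 expires on the earlier of 31 July 2020 and 22 June 2018.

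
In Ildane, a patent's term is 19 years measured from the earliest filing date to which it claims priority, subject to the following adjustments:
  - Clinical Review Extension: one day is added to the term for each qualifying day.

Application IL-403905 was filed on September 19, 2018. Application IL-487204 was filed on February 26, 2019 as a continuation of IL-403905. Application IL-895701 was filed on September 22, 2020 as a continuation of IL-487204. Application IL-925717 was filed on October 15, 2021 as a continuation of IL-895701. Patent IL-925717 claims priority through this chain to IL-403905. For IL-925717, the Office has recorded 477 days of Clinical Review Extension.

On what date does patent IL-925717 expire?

Earliest priority filing: 19 September 2018.
Base term: 19 September 2018 + 19 years → 19 September 2037.
Clinical Review Extension: +477 days → 9 January 2039.

2039-01-09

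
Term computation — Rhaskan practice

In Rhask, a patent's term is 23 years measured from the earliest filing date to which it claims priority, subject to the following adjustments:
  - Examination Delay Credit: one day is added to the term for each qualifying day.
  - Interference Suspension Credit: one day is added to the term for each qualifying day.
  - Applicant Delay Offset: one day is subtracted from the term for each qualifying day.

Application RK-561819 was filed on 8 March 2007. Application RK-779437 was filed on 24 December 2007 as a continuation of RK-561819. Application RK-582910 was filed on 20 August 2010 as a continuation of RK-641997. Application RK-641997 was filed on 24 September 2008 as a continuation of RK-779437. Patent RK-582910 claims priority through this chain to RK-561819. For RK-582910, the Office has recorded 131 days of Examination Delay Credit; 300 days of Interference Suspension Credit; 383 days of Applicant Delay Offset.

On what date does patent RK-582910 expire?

Earliest priority filing: 8 March 2007.
Base term: 8 March 2007 + 23 years → 8 March 2030.
Examination Delay Credit: +131 days → 17 July 2030.
Interference Suspension Credit: +300 days → 13 May 2031.
Applicant Delay Offset: −383 days → 25 April 2030.

April 25, 2030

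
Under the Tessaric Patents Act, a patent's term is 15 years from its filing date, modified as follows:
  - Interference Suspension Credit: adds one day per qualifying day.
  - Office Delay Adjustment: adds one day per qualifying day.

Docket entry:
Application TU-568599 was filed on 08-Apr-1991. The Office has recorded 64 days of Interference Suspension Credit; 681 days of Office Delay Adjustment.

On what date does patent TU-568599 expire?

2008-04-22

Base term: filing date + 15 years → 8 April 2006.
Interference Suspension Credit: +64 days → 11 June 2006.
Office Delay Adjustment: +681 days → 22 April 2008.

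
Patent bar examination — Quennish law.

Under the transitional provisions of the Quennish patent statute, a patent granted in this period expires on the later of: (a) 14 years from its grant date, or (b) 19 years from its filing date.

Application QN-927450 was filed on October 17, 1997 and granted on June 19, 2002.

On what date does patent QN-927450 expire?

(a) grant + 14 years → 19 June 2016.
(b) filing + 19 years → 17 October 2016.
Later of the two: 17 October 2016.

October 17, 2016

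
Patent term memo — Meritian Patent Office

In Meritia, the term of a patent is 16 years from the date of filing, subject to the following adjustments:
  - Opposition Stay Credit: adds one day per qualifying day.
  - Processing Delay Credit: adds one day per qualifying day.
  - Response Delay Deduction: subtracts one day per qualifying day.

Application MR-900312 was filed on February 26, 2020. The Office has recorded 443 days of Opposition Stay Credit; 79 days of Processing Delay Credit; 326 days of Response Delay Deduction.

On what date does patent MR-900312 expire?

Base term: filing date + 16 years → 26 February 2036.
Opposition Stay Credit: +443 days → 14 May 2037.
Processing Delay Credit: +79 days → 1 August 2037.
Response Delay Deduction: −326 days → 9 September 2036.

September 9, 2036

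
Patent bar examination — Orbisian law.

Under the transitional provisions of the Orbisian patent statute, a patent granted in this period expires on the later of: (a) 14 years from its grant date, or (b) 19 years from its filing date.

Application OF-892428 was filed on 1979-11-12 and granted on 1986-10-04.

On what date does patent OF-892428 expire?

(a) grant + 14 years → 4 October 2000.
(b) filing + 19 years → 12 November 1998.
Later of the two: 4 October 2000.

2000-10-04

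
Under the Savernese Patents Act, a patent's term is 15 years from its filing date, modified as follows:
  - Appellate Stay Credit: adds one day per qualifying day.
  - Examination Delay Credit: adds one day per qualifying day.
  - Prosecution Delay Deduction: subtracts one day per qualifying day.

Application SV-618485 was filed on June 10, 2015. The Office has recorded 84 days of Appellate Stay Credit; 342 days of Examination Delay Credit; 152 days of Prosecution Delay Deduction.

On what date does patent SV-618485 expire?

March 11, 2031

Base term: filing date + 15 years → 10 June 2030.
Appellate Stay Credit: +84 days → 2 September 2030.
Examination Delay Credit: +342 days → 10 August 2031.
Prosecution Delay Deduction: −152 days → 11 March 2031.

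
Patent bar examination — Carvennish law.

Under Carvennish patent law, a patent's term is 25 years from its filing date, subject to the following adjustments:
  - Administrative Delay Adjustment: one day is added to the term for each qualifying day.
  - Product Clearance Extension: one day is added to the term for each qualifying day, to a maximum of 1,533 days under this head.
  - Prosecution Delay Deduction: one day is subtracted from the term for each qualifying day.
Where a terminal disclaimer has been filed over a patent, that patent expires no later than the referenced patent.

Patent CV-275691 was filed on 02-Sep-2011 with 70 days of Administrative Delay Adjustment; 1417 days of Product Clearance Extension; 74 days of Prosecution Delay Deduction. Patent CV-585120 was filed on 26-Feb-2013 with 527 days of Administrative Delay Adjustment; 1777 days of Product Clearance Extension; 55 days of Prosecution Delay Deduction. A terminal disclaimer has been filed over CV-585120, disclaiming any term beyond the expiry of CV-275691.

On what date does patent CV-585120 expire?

Natural term of CV-585120:
  Base: filing + 25 years → 26 February 2038.
  Administrative Delay Adjustment: +527 days → 7 August 2039.
  Product Clearance Extension: 1777 days claimed exceeds the 1533-day cap, so +1533 days → 18 October 2043.
  Prosecution Delay Deduction: −55 days → 24 August 2043.
Expiry of referenced patent CV-275691:
  Base: filing + 25 years → 2 September 2036.
  Administrative Delay Adjustment: +70 days → 11 November 2036.
  Product Clearance Extension: 1417 days (within the 1533-day cap) → +1417 days → 28 September 2040.
  Prosecution Delay Deduction: −74 days → 16 July 2040.
Terminal disclaimer: CV-585120 expires on the earlier of 24 August 2043 and 16 July 2040.

2040-07-16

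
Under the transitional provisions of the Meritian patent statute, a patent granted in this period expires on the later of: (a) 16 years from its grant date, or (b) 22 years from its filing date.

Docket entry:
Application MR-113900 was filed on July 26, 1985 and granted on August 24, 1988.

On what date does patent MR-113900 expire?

(a) grant + 16 years → 24 August 2004.
(b) filing + 22 years → 26 July 2007.
Later of the two: 26 July 2007.

July 26, 2007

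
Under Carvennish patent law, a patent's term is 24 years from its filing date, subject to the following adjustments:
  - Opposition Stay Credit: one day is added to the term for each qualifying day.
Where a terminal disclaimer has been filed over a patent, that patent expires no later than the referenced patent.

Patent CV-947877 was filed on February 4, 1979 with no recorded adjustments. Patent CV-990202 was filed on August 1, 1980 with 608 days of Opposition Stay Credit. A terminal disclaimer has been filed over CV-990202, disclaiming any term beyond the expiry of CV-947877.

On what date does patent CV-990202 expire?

February 4, 2003

Natural term of CV-990202:
  Base: filing + 24 years → 1 August 2004.
  Opposition Stay Credit: +608 days → 1 April 2006.
Expiry of referenced patent CV-947877:
  Base: filing + 24 years → 4 February 2003.
Terminal disclaimer: CV-990202 expires on the earlier of 1 April 2006 and 4 February 2003.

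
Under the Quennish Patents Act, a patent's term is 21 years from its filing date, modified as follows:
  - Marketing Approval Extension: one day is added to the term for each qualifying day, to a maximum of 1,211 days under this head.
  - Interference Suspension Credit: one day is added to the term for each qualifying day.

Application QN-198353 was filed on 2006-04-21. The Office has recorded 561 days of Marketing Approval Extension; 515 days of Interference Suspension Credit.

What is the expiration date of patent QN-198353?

Base term: filing date + 21 years → 21 April 2027.
Marketing Approval Extension: 561 days (within the 1211-day cap) → +561 days → 2 November 2028.
Interference Suspension Credit: +515 days → 1 April 2030.

2030-04-01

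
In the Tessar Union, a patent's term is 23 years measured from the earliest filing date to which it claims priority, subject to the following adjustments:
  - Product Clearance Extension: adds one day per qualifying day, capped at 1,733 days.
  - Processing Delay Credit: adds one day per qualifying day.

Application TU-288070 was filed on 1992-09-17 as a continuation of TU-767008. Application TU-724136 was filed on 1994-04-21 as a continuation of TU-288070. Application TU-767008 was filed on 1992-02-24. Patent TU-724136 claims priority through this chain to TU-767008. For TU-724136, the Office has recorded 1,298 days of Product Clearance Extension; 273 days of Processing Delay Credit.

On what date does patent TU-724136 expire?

2019-06-14

Earliest priority filing: 24 February 1992.
Base term: 24 February 1992 + 23 years → 24 February 2015.
Product Clearance Extension: 1298 days (within the 1733-day cap) → +1298 days → 14 September 2018.
Processing Delay Credit: +273 days → 14 June 2019.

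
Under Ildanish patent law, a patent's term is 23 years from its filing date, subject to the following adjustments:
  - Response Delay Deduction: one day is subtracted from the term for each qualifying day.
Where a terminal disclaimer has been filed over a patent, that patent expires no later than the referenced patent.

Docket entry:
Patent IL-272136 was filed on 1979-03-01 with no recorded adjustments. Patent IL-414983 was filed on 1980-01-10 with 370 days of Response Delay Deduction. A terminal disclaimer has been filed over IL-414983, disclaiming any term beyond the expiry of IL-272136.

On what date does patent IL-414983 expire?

January 5, 2002

Natural term of IL-414983:
  Base: filing + 23 years → 10 January 2003.
  Response Delay Deduction: −370 days → 5 January 2002.
Expiry of referenced patent IL-272136:
  Base: filing + 23 years → 1 March 2002.
Terminal disclaimer: IL-414983 expires on the earlier of 5 January 2002 and 1 March 2002.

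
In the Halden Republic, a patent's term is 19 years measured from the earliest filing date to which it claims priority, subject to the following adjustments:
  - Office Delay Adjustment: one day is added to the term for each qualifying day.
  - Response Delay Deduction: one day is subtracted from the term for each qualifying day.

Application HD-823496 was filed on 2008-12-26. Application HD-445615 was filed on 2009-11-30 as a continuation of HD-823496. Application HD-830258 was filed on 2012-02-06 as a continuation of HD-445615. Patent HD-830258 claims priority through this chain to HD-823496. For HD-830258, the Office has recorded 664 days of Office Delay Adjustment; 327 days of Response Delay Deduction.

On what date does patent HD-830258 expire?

Earliest priority filing: 26 December 2008.
Base term: 26 December 2008 + 19 years → 26 December 2027.
Office Delay Adjustment: +664 days → 20 October 2029.
Response Delay Deduction: −327 days → 27 November 2028.

November 27, 2028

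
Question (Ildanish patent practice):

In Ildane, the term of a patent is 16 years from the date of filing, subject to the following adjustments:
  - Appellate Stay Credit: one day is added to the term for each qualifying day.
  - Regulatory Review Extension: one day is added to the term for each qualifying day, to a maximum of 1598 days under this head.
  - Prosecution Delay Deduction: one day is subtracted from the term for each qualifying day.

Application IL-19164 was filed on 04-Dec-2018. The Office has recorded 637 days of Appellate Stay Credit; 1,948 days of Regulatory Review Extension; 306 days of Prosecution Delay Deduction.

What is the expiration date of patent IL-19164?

March 16, 2040

Base term: filing date + 16 years → 4 December 2034.
Appellate Stay Credit: +637 days → 1 September 2036.
Regulatory Review Extension: 1948 days claimed exceeds the 1598-day cap, so +1598 days → 16 January 2041.
Prosecution Delay Deduction: −306 days → 16 March 2040.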